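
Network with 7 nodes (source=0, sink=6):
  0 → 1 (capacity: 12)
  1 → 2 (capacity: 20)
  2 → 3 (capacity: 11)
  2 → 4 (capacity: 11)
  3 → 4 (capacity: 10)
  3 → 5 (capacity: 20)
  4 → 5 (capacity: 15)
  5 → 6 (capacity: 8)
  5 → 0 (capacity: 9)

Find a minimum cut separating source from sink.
Min cut value = 8, edges: (5,6)

Min cut value: 8
Partition: S = [0, 1, 2, 3, 4, 5], T = [6]
Cut edges: (5,6)

By max-flow min-cut theorem, max flow = min cut = 8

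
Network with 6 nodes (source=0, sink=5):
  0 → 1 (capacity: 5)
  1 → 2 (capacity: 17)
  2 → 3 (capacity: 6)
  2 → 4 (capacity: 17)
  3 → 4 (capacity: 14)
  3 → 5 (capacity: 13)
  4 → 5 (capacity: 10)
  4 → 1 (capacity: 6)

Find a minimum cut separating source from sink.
Min cut value = 5, edges: (0,1)

Min cut value: 5
Partition: S = [0], T = [1, 2, 3, 4, 5]
Cut edges: (0,1)

By max-flow min-cut theorem, max flow = min cut = 5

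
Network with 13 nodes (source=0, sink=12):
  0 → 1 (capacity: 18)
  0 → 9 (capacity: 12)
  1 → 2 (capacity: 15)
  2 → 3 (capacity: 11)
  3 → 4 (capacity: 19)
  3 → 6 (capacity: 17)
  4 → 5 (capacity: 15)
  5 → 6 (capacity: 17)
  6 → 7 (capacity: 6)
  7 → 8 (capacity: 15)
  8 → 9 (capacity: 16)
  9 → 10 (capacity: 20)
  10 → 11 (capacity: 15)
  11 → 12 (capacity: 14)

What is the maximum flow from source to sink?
Maximum flow = 14

Max flow: 14

Flow assignment:
  0 → 1: 6/18
  0 → 9: 8/12
  1 → 2: 6/15
  2 → 3: 6/11
  3 → 6: 6/17
  6 → 7: 6/6
  7 → 8: 6/15
  8 → 9: 6/16
  9 → 10: 14/20
  10 → 11: 14/15
  11 → 12: 14/14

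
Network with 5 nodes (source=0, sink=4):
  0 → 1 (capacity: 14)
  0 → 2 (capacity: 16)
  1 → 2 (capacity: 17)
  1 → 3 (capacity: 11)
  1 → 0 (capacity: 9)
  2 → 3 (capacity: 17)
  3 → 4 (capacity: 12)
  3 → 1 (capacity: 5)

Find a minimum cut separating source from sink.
Min cut value = 12, edges: (3,4)

Min cut value: 12
Partition: S = [0, 1, 2, 3], T = [4]
Cut edges: (3,4)

By max-flow min-cut theorem, max flow = min cut = 12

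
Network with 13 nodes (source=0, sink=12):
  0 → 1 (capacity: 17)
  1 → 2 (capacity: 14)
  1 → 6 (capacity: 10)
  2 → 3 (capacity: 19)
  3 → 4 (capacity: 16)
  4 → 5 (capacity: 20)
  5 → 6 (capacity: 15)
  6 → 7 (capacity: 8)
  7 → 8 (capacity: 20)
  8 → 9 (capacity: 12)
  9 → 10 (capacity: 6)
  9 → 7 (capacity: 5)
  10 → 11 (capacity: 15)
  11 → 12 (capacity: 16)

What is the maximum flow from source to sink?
Maximum flow = 6

Max flow: 6

Flow assignment:
  0 → 1: 6/17
  1 → 2: 6/14
  2 → 3: 6/19
  3 → 4: 6/16
  4 → 5: 6/20
  5 → 6: 6/15
  6 → 7: 6/8
  7 → 8: 6/20
  8 → 9: 6/12
  9 → 10: 6/6
  10 → 11: 6/15
  11 → 12: 6/16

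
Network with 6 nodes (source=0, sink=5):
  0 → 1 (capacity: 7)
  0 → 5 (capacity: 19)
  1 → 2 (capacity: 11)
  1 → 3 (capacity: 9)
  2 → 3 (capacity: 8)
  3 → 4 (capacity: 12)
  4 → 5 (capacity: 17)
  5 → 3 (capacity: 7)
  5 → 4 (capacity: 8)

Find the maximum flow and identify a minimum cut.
Max flow = 26, Min cut edges: (0,1), (0,5)

Maximum flow: 26
Minimum cut: (0,1), (0,5)
Partition: S = [0], T = [1, 2, 3, 4, 5]

Max-flow min-cut theorem verified: both equal 26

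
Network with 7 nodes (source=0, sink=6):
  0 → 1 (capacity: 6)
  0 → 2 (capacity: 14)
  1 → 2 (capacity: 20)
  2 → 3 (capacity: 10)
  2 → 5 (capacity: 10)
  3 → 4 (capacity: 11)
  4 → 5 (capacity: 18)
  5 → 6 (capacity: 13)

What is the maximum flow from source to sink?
Maximum flow = 13

Max flow: 13

Flow assignment:
  0 → 1: 6/6
  0 → 2: 7/14
  1 → 2: 6/20
  2 → 3: 10/10
  2 → 5: 3/10
  3 → 4: 10/11
  4 → 5: 10/18
  5 → 6: 13/13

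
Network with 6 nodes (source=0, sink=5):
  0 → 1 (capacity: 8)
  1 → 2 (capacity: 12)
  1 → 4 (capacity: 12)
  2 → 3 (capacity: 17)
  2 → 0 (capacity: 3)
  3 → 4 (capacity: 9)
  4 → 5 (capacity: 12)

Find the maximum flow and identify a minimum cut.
Max flow = 8, Min cut edges: (0,1)

Maximum flow: 8
Minimum cut: (0,1)
Partition: S = [0], T = [1, 2, 3, 4, 5]

Max-flow min-cut theorem verified: both equal 8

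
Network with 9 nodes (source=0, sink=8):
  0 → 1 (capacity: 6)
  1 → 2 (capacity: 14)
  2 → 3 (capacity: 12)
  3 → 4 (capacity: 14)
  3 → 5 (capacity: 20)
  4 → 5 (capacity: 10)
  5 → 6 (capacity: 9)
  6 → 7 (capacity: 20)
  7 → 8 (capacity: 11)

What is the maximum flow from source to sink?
Maximum flow = 6

Max flow: 6

Flow assignment:
  0 → 1: 6/6
  1 → 2: 6/14
  2 → 3: 6/12
  3 → 5: 6/20
  5 → 6: 6/9
  6 → 7: 6/20
  7 → 8: 6/11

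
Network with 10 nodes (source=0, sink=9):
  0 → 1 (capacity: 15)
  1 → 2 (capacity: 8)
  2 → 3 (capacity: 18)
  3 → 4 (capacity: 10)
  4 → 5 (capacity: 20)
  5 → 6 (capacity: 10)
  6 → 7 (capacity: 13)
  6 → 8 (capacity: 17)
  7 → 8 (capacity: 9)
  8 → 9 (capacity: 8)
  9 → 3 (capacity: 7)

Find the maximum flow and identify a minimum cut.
Max flow = 8, Min cut edges: (8,9)

Maximum flow: 8
Minimum cut: (8,9)
Partition: S = [0, 1, 2, 3, 4, 5, 6, 7, 8], T = [9]

Max-flow min-cut theorem verified: both equal 8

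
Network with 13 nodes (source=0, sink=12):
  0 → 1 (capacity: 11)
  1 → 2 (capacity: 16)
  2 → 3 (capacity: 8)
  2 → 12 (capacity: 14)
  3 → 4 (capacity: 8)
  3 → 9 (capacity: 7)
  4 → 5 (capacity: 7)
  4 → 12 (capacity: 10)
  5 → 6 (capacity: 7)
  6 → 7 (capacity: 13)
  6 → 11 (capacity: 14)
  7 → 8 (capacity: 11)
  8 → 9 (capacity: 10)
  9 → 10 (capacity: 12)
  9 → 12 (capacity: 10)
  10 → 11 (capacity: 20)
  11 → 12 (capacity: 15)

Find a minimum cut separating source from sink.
Min cut value = 11, edges: (0,1)

Min cut value: 11
Partition: S = [0], T = [1, 2, 3, 4, 5, 6, 7, 8, 9, 10, 11, 12]
Cut edges: (0,1)

By max-flow min-cut theorem, max flow = min cut = 11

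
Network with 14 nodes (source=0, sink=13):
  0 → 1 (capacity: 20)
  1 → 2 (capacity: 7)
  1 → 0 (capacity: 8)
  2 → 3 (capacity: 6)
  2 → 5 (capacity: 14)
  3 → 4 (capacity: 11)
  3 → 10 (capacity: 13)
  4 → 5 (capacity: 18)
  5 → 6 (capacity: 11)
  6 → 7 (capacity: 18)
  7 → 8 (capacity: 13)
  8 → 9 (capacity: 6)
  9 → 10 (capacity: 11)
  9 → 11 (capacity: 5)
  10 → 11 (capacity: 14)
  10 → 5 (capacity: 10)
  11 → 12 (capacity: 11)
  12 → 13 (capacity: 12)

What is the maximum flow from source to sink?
Maximum flow = 7

Max flow: 7

Flow assignment:
  0 → 1: 7/20
  1 → 2: 7/7
  2 → 3: 6/6
  2 → 5: 1/14
  3 → 10: 6/13
  5 → 6: 1/11
  6 → 7: 1/18
  7 → 8: 1/13
  8 → 9: 1/6
  9 → 11: 1/5
  10 → 11: 6/14
  11 → 12: 7/11
  12 → 13: 7/12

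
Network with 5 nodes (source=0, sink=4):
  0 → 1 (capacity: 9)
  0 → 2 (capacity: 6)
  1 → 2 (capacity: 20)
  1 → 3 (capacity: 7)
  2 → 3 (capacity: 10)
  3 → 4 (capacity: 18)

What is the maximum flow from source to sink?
Maximum flow = 15

Max flow: 15

Flow assignment:
  0 → 1: 9/9
  0 → 2: 6/6
  1 → 2: 2/20
  1 → 3: 7/7
  2 → 3: 8/10
  3 → 4: 15/18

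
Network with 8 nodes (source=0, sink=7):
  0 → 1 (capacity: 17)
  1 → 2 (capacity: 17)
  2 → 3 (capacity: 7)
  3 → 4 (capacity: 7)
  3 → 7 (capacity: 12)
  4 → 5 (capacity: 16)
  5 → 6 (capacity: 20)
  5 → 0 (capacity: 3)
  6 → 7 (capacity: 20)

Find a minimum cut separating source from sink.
Min cut value = 7, edges: (2,3)

Min cut value: 7
Partition: S = [0, 1, 2], T = [3, 4, 5, 6, 7]
Cut edges: (2,3)

By max-flow min-cut theorem, max flow = min cut = 7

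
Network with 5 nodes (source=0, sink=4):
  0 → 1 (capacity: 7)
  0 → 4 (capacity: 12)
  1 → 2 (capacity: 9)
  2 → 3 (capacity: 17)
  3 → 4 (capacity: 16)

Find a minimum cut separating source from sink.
Min cut value = 19, edges: (0,1), (0,4)

Min cut value: 19
Partition: S = [0], T = [1, 2, 3, 4]
Cut edges: (0,1), (0,4)

By max-flow min-cut theorem, max flow = min cut = 19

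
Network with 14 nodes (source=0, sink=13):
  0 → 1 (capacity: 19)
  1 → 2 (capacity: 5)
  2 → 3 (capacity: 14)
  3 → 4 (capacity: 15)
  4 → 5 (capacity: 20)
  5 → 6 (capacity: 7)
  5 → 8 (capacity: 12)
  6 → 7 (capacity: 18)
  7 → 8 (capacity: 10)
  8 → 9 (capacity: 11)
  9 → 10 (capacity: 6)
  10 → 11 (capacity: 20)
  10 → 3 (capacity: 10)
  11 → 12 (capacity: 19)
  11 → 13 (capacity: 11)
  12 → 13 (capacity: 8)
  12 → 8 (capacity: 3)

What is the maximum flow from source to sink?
Maximum flow = 5

Max flow: 5

Flow assignment:
  0 → 1: 5/19
  1 → 2: 5/5
  2 → 3: 5/14
  3 → 4: 5/15
  4 → 5: 5/20
  5 → 8: 5/12
  8 → 9: 5/11
  9 → 10: 5/6
  10 → 11: 5/20
  11 → 13: 5/11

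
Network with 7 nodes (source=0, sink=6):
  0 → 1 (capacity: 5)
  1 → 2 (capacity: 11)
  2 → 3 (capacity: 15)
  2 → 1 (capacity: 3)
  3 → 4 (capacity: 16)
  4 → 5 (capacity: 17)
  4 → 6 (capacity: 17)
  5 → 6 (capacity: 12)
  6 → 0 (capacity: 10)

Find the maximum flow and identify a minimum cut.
Max flow = 5, Min cut edges: (0,1)

Maximum flow: 5
Minimum cut: (0,1)
Partition: S = [0], T = [1, 2, 3, 4, 5, 6]

Max-flow min-cut theorem verified: both equal 5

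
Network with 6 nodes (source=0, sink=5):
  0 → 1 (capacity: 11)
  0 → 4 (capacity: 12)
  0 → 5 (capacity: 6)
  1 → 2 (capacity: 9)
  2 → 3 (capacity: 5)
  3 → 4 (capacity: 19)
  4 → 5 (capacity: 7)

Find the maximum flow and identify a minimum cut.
Max flow = 13, Min cut edges: (0,5), (4,5)

Maximum flow: 13
Minimum cut: (0,5), (4,5)
Partition: S = [0, 1, 2, 3, 4], T = [5]

Max-flow min-cut theorem verified: both equal 13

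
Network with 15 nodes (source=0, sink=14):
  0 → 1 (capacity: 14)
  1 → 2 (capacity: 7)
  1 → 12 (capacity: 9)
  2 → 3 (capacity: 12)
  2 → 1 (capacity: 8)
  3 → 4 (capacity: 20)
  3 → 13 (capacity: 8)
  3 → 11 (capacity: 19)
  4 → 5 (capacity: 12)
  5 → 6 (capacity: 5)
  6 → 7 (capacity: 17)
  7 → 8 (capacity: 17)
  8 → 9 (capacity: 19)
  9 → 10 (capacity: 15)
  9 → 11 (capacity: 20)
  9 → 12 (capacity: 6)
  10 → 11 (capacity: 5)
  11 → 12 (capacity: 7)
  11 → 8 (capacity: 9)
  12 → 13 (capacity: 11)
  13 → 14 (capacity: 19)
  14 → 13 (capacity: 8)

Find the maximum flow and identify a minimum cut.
Max flow = 14, Min cut edges: (0,1)

Maximum flow: 14
Minimum cut: (0,1)
Partition: S = [0], T = [1, 2, 3, 4, 5, 6, 7, 8, 9, 10, 11, 12, 13, 14]

Max-flow min-cut theorem verified: both equal 14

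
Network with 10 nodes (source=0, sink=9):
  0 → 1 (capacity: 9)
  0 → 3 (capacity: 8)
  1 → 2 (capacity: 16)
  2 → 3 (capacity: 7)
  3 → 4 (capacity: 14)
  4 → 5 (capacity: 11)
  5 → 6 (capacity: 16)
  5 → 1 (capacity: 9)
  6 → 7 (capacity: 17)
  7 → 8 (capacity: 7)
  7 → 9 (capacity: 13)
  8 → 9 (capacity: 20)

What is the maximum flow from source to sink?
Maximum flow = 11

Max flow: 11

Flow assignment:
  0 → 1: 7/9
  0 → 3: 4/8
  1 → 2: 7/16
  2 → 3: 7/7
  3 → 4: 11/14
  4 → 5: 11/11
  5 → 6: 11/16
  6 → 7: 11/17
  7 → 9: 11/13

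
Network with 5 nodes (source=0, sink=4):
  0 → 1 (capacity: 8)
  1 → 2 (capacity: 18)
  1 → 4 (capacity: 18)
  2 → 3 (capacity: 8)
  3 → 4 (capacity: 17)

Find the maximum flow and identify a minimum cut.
Max flow = 8, Min cut edges: (0,1)

Maximum flow: 8
Minimum cut: (0,1)
Partition: S = [0], T = [1, 2, 3, 4]

Max-flow min-cut theorem verified: both equal 8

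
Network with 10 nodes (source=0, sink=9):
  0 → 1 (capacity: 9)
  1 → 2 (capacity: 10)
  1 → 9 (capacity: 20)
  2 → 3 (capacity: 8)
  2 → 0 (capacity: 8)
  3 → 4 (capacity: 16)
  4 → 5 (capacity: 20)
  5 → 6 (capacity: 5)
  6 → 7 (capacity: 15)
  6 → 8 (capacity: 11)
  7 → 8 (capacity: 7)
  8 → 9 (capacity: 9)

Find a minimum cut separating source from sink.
Min cut value = 9, edges: (0,1)

Min cut value: 9
Partition: S = [0], T = [1, 2, 3, 4, 5, 6, 7, 8, 9]
Cut edges: (0,1)

By max-flow min-cut theorem, max flow = min cut = 9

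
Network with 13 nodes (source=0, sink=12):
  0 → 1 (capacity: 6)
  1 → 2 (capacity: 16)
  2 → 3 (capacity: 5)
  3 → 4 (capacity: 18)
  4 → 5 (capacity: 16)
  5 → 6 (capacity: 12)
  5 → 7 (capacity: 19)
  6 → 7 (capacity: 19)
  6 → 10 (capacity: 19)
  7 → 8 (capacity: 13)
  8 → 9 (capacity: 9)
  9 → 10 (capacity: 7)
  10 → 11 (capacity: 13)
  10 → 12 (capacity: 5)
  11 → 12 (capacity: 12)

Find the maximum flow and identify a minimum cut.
Max flow = 5, Min cut edges: (2,3)

Maximum flow: 5
Minimum cut: (2,3)
Partition: S = [0, 1, 2], T = [3, 4, 5, 6, 7, 8, 9, 10, 11, 12]

Max-flow min-cut theorem verified: both equal 5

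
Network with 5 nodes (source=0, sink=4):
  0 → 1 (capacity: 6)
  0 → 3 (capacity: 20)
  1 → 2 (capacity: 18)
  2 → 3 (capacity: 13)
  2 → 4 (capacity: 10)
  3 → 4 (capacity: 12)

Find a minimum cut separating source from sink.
Min cut value = 18, edges: (0,1), (3,4)

Min cut value: 18
Partition: S = [0, 3], T = [1, 2, 4]
Cut edges: (0,1), (3,4)

By max-flow min-cut theorem, max flow = min cut = 18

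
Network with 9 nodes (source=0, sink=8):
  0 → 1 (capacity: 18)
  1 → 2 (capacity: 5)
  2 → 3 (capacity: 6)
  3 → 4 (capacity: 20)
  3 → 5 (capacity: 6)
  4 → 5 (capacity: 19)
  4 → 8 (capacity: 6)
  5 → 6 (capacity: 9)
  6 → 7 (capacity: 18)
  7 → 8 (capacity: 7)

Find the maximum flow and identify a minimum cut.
Max flow = 5, Min cut edges: (1,2)

Maximum flow: 5
Minimum cut: (1,2)
Partition: S = [0, 1], T = [2, 3, 4, 5, 6, 7, 8]

Max-flow min-cut theorem verified: both equal 5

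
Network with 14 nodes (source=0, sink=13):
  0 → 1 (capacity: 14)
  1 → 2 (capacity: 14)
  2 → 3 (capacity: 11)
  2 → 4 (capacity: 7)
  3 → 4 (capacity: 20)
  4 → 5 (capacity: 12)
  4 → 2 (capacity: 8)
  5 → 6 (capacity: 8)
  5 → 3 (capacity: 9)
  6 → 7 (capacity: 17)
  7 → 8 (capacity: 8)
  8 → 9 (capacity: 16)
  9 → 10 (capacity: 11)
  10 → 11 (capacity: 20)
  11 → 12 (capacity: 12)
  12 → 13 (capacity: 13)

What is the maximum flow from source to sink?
Maximum flow = 8

Max flow: 8

Flow assignment:
  0 → 1: 8/14
  1 → 2: 8/14
  2 → 3: 5/11
  2 → 4: 3/7
  3 → 4: 5/20
  4 → 5: 8/12
  5 → 6: 8/8
  6 → 7: 8/17
  7 → 8: 8/8
  8 → 9: 8/16
  9 → 10: 8/11
  10 → 11: 8/20
  11 → 12: 8/12
  12 → 13: 8/13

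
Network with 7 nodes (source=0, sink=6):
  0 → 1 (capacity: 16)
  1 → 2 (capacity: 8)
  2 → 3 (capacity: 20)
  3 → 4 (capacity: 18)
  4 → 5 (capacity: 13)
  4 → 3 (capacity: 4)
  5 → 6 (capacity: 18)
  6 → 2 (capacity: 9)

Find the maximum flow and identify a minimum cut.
Max flow = 8, Min cut edges: (1,2)

Maximum flow: 8
Minimum cut: (1,2)
Partition: S = [0, 1], T = [2, 3, 4, 5, 6]

Max-flow min-cut theorem verified: both equal 8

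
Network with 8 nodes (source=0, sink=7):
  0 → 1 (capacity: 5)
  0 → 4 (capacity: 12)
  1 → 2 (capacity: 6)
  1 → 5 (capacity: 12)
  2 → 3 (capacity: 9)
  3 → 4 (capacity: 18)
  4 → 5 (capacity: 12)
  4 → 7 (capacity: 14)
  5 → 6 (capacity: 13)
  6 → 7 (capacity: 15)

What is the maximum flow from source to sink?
Maximum flow = 17

Max flow: 17

Flow assignment:
  0 → 1: 5/5
  0 → 4: 12/12
  1 → 5: 5/12
  4 → 7: 12/14
  5 → 6: 5/13
  6 → 7: 5/15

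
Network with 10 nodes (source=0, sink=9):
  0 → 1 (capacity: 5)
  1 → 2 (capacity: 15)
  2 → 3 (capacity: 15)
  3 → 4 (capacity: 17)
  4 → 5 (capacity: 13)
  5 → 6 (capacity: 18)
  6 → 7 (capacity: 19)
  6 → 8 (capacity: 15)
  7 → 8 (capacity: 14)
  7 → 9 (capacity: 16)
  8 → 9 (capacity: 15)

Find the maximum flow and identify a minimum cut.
Max flow = 5, Min cut edges: (0,1)

Maximum flow: 5
Minimum cut: (0,1)
Partition: S = [0], T = [1, 2, 3, 4, 5, 6, 7, 8, 9]

Max-flow min-cut theorem verified: both equal 5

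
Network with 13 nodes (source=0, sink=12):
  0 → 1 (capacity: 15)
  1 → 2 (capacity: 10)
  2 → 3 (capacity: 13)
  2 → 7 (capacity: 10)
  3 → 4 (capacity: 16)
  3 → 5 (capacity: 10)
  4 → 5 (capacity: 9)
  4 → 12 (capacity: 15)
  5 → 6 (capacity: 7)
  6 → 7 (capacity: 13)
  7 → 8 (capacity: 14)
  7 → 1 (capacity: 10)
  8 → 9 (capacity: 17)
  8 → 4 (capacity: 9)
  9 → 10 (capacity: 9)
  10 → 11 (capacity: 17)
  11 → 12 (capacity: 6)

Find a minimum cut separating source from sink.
Min cut value = 10, edges: (1,2)

Min cut value: 10
Partition: S = [0, 1], T = [2, 3, 4, 5, 6, 7, 8, 9, 10, 11, 12]
Cut edges: (1,2)

By max-flow min-cut theorem, max flow = min cut = 10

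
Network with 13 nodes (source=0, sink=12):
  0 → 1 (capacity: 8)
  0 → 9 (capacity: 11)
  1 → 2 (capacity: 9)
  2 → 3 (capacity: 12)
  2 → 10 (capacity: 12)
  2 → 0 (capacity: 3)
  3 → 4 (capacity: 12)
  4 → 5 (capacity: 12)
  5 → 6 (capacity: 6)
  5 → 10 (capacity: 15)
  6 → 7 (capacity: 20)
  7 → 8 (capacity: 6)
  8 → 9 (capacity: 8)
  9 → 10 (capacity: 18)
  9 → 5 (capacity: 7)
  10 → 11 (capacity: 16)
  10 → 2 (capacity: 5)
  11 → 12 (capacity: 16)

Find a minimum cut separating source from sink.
Min cut value = 16, edges: (11,12)

Min cut value: 16
Partition: S = [0, 1, 2, 3, 4, 5, 6, 7, 8, 9, 10, 11], T = [12]
Cut edges: (11,12)

By max-flow min-cut theorem, max flow = min cut = 16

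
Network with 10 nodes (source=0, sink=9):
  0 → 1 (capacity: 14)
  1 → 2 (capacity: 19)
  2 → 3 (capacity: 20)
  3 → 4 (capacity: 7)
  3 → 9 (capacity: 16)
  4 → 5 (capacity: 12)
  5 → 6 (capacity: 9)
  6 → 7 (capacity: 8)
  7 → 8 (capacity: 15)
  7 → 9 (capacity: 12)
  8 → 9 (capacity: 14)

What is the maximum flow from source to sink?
Maximum flow = 14

Max flow: 14

Flow assignment:
  0 → 1: 14/14
  1 → 2: 14/19
  2 → 3: 14/20
  3 → 9: 14/16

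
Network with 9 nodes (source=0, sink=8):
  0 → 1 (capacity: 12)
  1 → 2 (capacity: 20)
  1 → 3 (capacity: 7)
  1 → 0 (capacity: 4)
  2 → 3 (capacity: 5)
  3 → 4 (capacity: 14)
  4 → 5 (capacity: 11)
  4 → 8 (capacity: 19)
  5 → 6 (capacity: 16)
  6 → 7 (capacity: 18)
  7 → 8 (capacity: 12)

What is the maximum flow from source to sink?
Maximum flow = 12

Max flow: 12

Flow assignment:
  0 → 1: 12/12
  1 → 2: 5/20
  1 → 3: 7/7
  2 → 3: 5/5
  3 → 4: 12/14
  4 → 8: 12/19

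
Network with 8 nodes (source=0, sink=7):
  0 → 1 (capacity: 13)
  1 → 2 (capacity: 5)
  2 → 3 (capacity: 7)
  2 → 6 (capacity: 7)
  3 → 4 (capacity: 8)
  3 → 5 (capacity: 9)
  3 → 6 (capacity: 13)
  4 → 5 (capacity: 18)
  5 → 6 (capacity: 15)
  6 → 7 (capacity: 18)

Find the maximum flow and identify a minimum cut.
Max flow = 5, Min cut edges: (1,2)

Maximum flow: 5
Minimum cut: (1,2)
Partition: S = [0, 1], T = [2, 3, 4, 5, 6, 7]

Max-flow min-cut theorem verified: both equal 5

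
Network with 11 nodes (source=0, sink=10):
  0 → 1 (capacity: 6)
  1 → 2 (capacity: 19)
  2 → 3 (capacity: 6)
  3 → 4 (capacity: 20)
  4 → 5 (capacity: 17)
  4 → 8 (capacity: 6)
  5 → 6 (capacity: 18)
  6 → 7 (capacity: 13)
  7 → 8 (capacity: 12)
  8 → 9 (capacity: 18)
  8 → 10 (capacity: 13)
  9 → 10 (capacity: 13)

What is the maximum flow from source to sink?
Maximum flow = 6

Max flow: 6

Flow assignment:
  0 → 1: 6/6
  1 → 2: 6/19
  2 → 3: 6/6
  3 → 4: 6/20
  4 → 8: 6/6
  8 → 10: 6/13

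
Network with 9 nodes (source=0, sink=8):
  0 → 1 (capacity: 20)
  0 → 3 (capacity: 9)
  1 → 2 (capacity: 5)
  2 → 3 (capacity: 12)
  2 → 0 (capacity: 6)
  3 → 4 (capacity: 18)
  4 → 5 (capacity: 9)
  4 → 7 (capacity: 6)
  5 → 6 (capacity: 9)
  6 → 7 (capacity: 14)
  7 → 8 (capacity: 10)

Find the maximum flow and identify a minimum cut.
Max flow = 10, Min cut edges: (7,8)

Maximum flow: 10
Minimum cut: (7,8)
Partition: S = [0, 1, 2, 3, 4, 5, 6, 7], T = [8]

Max-flow min-cut theorem verified: both equal 10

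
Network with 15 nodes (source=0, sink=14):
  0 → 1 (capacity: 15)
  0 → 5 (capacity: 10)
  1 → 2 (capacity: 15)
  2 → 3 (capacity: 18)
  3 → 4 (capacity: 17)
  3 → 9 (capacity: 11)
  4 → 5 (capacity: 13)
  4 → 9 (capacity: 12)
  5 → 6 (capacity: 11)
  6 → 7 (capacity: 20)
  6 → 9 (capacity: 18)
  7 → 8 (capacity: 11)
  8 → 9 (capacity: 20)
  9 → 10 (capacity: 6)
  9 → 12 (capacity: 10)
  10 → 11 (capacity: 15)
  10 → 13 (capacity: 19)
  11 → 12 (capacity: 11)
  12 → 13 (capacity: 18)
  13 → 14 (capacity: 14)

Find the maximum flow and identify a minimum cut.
Max flow = 14, Min cut edges: (13,14)

Maximum flow: 14
Minimum cut: (13,14)
Partition: S = [0, 1, 2, 3, 4, 5, 6, 7, 8, 9, 10, 11, 12, 13], T = [14]

Max-flow min-cut theorem verified: both equal 14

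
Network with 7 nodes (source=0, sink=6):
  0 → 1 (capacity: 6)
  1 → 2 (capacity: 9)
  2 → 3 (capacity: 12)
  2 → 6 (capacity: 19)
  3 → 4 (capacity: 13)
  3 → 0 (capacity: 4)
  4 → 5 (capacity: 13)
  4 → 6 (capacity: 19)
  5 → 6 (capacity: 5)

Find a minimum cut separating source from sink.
Min cut value = 6, edges: (0,1)

Min cut value: 6
Partition: S = [0], T = [1, 2, 3, 4, 5, 6]
Cut edges: (0,1)

By max-flow min-cut theorem, max flow = min cut = 6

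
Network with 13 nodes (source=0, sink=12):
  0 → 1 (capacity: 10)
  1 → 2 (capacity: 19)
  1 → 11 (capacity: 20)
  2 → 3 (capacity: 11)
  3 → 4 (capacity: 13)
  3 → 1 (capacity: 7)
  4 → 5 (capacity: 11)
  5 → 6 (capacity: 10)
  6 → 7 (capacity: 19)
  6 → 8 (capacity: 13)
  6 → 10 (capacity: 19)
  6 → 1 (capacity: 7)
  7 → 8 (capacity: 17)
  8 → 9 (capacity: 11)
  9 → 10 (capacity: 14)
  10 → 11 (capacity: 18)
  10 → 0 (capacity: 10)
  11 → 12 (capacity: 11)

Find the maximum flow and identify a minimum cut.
Max flow = 10, Min cut edges: (0,1)

Maximum flow: 10
Minimum cut: (0,1)
Partition: S = [0], T = [1, 2, 3, 4, 5, 6, 7, 8, 9, 10, 11, 12]

Max-flow min-cut theorem verified: both equal 10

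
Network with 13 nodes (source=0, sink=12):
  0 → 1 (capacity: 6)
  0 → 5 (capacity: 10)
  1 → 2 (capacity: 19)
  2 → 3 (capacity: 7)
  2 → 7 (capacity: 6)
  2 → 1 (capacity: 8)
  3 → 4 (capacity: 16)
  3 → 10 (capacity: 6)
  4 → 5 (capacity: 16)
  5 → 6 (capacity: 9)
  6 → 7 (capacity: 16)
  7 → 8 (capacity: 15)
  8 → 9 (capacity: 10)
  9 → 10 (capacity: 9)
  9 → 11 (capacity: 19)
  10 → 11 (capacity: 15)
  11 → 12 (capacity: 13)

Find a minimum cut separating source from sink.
Min cut value = 13, edges: (11,12)

Min cut value: 13
Partition: S = [0, 1, 2, 3, 4, 5, 6, 7, 8, 9, 10, 11], T = [12]
Cut edges: (11,12)

By max-flow min-cut theorem, max flow = min cut = 13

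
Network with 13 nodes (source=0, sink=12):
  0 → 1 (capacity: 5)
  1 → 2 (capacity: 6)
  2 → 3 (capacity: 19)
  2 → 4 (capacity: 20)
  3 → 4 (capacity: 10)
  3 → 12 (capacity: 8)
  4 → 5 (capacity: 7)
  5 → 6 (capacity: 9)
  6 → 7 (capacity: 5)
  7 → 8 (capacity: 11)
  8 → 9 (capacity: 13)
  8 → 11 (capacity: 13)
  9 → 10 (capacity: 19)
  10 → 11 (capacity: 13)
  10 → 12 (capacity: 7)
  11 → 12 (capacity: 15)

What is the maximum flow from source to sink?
Maximum flow = 5

Max flow: 5

Flow assignment:
  0 → 1: 5/5
  1 → 2: 5/6
  2 → 3: 5/19
  3 → 12: 5/8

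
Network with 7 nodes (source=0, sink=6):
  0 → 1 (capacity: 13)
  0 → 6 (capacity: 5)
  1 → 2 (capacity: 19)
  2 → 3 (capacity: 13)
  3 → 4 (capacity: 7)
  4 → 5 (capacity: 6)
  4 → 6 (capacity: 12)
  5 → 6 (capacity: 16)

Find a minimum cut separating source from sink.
Min cut value = 12, edges: (0,6), (3,4)

Min cut value: 12
Partition: S = [0, 1, 2, 3], T = [4, 5, 6]
Cut edges: (0,6), (3,4)

By max-flow min-cut theorem, max flow = min cut = 12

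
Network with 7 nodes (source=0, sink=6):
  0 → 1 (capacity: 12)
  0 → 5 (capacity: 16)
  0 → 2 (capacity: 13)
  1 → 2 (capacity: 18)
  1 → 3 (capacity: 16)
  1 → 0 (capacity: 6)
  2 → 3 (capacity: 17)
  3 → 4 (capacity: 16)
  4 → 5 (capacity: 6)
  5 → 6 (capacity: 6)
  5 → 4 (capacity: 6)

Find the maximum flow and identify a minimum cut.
Max flow = 6, Min cut edges: (5,6)

Maximum flow: 6
Minimum cut: (5,6)
Partition: S = [0, 1, 2, 3, 4, 5], T = [6]

Max-flow min-cut theorem verified: both equal 6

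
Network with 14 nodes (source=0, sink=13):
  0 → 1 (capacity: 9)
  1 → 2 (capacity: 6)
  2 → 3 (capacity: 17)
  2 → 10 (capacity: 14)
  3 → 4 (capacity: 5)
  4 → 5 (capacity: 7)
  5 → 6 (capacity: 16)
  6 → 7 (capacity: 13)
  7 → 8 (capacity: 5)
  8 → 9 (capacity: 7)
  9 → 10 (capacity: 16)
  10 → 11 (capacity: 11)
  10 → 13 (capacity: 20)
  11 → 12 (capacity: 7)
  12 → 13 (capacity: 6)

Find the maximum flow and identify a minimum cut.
Max flow = 6, Min cut edges: (1,2)

Maximum flow: 6
Minimum cut: (1,2)
Partition: S = [0, 1], T = [2, 3, 4, 5, 6, 7, 8, 9, 10, 11, 12, 13]

Max-flow min-cut theorem verified: both equal 6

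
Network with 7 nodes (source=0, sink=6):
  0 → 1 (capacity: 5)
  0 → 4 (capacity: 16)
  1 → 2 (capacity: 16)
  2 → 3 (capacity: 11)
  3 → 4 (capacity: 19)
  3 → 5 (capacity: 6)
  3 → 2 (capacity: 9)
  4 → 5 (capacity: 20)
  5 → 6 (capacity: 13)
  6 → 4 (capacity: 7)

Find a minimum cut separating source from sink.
Min cut value = 13, edges: (5,6)

Min cut value: 13
Partition: S = [0, 1, 2, 3, 4, 5], T = [6]
Cut edges: (5,6)

By max-flow min-cut theorem, max flow = min cut = 13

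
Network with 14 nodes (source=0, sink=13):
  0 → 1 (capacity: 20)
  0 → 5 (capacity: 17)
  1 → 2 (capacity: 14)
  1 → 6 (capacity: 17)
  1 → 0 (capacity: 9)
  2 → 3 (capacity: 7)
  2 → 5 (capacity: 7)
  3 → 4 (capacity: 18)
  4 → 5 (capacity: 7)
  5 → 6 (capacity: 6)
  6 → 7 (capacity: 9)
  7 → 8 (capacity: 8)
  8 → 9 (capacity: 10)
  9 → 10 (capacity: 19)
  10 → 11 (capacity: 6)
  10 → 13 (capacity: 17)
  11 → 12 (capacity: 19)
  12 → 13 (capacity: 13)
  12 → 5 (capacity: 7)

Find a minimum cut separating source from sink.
Min cut value = 8, edges: (7,8)

Min cut value: 8
Partition: S = [0, 1, 2, 3, 4, 5, 6, 7], T = [8, 9, 10, 11, 12, 13]
Cut edges: (7,8)

By max-flow min-cut theorem, max flow = min cut = 8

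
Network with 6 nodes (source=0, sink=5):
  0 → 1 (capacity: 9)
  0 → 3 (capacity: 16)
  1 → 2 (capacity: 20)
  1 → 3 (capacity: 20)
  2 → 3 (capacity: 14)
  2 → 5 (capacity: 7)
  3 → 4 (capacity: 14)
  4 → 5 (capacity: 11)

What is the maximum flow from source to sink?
Maximum flow = 18

Max flow: 18

Flow assignment:
  0 → 1: 7/9
  0 → 3: 11/16
  1 → 2: 7/20
  2 → 5: 7/7
  3 → 4: 11/14
  4 → 5: 11/11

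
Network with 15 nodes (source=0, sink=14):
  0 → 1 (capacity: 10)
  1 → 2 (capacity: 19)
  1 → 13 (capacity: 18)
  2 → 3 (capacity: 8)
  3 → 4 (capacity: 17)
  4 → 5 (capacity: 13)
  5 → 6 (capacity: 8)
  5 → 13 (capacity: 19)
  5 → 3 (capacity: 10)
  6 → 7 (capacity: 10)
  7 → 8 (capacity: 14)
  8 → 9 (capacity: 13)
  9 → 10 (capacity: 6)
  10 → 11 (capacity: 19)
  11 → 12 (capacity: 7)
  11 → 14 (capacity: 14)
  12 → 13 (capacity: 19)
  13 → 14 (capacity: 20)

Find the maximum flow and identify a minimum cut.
Max flow = 10, Min cut edges: (0,1)

Maximum flow: 10
Minimum cut: (0,1)
Partition: S = [0], T = [1, 2, 3, 4, 5, 6, 7, 8, 9, 10, 11, 12, 13, 14]

Max-flow min-cut theorem verified: both equal 10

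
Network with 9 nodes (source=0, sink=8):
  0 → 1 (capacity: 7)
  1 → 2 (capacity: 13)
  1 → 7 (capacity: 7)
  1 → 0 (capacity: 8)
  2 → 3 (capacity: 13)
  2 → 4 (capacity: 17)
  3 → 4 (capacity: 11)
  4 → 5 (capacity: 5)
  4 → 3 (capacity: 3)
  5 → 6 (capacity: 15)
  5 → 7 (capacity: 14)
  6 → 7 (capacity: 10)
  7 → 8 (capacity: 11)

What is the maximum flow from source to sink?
Maximum flow = 7

Max flow: 7

Flow assignment:
  0 → 1: 7/7
  1 → 7: 7/7
  7 → 8: 7/11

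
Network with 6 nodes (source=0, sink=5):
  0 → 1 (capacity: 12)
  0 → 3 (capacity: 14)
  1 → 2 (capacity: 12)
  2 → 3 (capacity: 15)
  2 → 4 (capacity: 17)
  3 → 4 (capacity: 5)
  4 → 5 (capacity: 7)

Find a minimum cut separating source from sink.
Min cut value = 7, edges: (4,5)

Min cut value: 7
Partition: S = [0, 1, 2, 3, 4], T = [5]
Cut edges: (4,5)

By max-flow min-cut theorem, max flow = min cut = 7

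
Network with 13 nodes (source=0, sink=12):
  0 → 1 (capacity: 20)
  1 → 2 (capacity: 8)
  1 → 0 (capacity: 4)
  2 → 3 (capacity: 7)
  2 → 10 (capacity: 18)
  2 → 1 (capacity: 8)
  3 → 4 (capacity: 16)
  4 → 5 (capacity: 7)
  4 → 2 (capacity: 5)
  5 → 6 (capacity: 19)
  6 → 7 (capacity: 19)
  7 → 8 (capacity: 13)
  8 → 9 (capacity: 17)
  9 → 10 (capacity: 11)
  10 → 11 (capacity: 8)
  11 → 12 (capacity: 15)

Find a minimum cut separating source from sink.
Min cut value = 8, edges: (10,11)

Min cut value: 8
Partition: S = [0, 1, 2, 3, 4, 5, 6, 7, 8, 9, 10], T = [11, 12]
Cut edges: (10,11)

By max-flow min-cut theorem, max flow = min cut = 8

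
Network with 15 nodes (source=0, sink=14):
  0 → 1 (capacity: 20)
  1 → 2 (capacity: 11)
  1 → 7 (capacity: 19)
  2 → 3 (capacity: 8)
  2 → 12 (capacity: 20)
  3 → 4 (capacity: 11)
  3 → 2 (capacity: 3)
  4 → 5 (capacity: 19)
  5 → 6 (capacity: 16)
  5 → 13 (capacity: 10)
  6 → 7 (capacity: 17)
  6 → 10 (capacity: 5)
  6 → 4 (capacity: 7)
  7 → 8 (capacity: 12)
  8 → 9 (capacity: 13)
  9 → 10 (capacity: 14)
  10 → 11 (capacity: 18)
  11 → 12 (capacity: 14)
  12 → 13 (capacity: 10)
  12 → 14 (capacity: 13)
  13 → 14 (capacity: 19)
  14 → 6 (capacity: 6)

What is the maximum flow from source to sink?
Maximum flow = 20

Max flow: 20

Flow assignment:
  0 → 1: 20/20
  1 → 2: 11/11
  1 → 7: 9/19
  2 → 12: 11/20
  7 → 8: 9/12
  8 → 9: 9/13
  9 → 10: 9/14
  10 → 11: 9/18
  11 → 12: 9/14
  12 → 13: 7/10
  12 → 14: 13/13
  13 → 14: 7/19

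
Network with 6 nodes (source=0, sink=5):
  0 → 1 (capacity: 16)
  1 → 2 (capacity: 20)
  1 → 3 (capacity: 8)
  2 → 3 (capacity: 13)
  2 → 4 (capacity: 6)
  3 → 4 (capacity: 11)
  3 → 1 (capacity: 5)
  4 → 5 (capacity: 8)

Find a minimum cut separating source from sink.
Min cut value = 8, edges: (4,5)

Min cut value: 8
Partition: S = [0, 1, 2, 3, 4], T = [5]
Cut edges: (4,5)

By max-flow min-cut theorem, max flow = min cut = 8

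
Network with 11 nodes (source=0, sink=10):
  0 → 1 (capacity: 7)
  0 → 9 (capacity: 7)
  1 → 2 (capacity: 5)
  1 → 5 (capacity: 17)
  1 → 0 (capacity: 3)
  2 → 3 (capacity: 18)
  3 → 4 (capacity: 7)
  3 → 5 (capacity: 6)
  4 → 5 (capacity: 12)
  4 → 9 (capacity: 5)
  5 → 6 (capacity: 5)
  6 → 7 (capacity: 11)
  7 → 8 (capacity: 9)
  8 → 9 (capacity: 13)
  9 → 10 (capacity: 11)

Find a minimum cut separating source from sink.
Min cut value = 11, edges: (9,10)

Min cut value: 11
Partition: S = [0, 1, 2, 3, 4, 5, 6, 7, 8, 9], T = [10]
Cut edges: (9,10)

By max-flow min-cut theorem, max flow = min cut = 11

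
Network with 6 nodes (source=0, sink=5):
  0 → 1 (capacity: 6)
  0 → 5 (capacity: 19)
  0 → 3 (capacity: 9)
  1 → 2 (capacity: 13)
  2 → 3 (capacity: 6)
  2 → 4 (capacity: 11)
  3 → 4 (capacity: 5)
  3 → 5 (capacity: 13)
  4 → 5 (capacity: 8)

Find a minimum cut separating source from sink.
Min cut value = 34, edges: (0,1), (0,5), (0,3)

Min cut value: 34
Partition: S = [0], T = [1, 2, 3, 4, 5]
Cut edges: (0,1), (0,5), (0,3)

By max-flow min-cut theorem, max flow = min cut = 34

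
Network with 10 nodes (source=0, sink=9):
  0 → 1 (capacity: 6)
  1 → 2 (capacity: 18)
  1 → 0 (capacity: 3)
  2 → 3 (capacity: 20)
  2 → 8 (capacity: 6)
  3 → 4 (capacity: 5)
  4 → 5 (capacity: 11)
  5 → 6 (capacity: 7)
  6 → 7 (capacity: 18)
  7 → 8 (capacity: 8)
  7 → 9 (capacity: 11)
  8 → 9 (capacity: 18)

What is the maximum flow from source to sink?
Maximum flow = 6

Max flow: 6

Flow assignment:
  0 → 1: 6/6
  1 → 2: 6/18
  2 → 8: 6/6
  8 → 9: 6/18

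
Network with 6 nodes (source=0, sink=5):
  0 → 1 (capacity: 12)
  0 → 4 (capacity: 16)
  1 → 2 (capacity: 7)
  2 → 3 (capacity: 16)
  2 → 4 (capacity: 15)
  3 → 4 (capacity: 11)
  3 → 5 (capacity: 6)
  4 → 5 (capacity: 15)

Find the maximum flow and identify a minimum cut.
Max flow = 21, Min cut edges: (3,5), (4,5)

Maximum flow: 21
Minimum cut: (3,5), (4,5)
Partition: S = [0, 1, 2, 3, 4], T = [5]

Max-flow min-cut theorem verified: both equal 21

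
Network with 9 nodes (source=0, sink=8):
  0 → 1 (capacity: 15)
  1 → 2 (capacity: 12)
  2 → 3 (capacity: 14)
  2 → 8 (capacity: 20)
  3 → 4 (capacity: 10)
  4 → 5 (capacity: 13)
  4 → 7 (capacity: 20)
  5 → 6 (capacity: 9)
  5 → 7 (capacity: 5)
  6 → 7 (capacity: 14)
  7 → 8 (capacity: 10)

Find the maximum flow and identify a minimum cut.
Max flow = 12, Min cut edges: (1,2)

Maximum flow: 12
Minimum cut: (1,2)
Partition: S = [0, 1], T = [2, 3, 4, 5, 6, 7, 8]

Max-flow min-cut theorem verified: both equal 12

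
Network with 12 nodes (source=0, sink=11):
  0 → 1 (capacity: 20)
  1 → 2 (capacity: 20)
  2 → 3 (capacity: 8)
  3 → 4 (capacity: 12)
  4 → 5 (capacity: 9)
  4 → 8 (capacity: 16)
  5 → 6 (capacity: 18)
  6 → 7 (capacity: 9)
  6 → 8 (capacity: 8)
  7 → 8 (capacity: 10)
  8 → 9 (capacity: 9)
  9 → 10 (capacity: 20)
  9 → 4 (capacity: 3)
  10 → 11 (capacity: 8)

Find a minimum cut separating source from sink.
Min cut value = 8, edges: (10,11)

Min cut value: 8
Partition: S = [0, 1, 2, 3, 4, 5, 6, 7, 8, 9, 10], T = [11]
Cut edges: (10,11)

By max-flow min-cut theorem, max flow = min cut = 8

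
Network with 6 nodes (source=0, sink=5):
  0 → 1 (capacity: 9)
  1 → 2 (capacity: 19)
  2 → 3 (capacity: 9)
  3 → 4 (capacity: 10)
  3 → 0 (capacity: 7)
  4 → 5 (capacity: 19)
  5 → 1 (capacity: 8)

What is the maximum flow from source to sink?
Maximum flow = 9

Max flow: 9

Flow assignment:
  0 → 1: 9/9
  1 → 2: 9/19
  2 → 3: 9/9
  3 → 4: 9/10
  4 → 5: 9/19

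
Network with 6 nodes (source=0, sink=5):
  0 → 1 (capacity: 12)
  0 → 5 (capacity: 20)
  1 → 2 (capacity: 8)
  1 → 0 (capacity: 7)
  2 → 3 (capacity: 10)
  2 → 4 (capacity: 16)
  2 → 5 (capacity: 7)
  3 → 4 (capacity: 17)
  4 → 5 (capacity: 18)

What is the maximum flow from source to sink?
Maximum flow = 28

Max flow: 28

Flow assignment:
  0 → 1: 8/12
  0 → 5: 20/20
  1 → 2: 8/8
  2 → 4: 1/16
  2 → 5: 7/7
  4 → 5: 1/18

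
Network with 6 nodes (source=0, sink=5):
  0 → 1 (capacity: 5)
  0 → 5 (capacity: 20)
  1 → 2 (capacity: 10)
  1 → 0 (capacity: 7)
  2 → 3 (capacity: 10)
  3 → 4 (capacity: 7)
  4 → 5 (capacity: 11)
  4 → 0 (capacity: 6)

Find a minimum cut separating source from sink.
Min cut value = 25, edges: (0,1), (0,5)

Min cut value: 25
Partition: S = [0], T = [1, 2, 3, 4, 5]
Cut edges: (0,1), (0,5)

By max-flow min-cut theorem, max flow = min cut = 25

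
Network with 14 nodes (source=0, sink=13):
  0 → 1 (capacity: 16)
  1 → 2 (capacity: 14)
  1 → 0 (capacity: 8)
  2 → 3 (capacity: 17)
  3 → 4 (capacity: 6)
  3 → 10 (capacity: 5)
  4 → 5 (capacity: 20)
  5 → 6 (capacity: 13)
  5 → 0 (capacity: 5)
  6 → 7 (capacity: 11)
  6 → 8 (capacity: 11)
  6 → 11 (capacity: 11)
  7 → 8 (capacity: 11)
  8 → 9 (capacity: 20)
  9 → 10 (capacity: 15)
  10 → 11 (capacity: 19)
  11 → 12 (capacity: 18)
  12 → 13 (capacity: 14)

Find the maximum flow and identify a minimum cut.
Max flow = 11, Min cut edges: (3,4), (3,10)

Maximum flow: 11
Minimum cut: (3,4), (3,10)
Partition: S = [0, 1, 2, 3], T = [4, 5, 6, 7, 8, 9, 10, 11, 12, 13]

Max-flow min-cut theorem verified: both equal 11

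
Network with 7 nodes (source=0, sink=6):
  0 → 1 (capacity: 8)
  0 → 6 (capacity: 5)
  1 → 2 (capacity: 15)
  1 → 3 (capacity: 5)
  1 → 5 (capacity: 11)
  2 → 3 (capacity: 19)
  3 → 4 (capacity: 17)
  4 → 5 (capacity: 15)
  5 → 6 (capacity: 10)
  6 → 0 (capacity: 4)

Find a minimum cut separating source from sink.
Min cut value = 13, edges: (0,1), (0,6)

Min cut value: 13
Partition: S = [0], T = [1, 2, 3, 4, 5, 6]
Cut edges: (0,1), (0,6)

By max-flow min-cut theorem, max flow = min cut = 13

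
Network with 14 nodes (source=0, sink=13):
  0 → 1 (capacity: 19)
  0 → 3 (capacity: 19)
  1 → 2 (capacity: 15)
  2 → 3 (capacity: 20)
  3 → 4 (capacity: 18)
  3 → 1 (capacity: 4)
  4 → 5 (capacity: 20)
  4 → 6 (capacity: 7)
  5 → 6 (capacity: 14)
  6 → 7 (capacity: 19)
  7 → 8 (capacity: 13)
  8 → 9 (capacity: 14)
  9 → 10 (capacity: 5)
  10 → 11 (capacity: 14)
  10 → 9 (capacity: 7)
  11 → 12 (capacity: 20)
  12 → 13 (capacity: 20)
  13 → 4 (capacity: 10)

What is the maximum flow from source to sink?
Maximum flow = 5

Max flow: 5

Flow assignment:
  0 → 1: 5/19
  1 → 2: 9/15
  2 → 3: 9/20
  3 → 4: 5/18
  3 → 1: 4/4
  4 → 5: 5/20
  5 → 6: 5/14
  6 → 7: 5/19
  7 → 8: 5/13
  8 → 9: 5/14
  9 → 10: 5/5
  10 → 11: 5/14
  11 → 12: 5/20
  12 → 13: 5/20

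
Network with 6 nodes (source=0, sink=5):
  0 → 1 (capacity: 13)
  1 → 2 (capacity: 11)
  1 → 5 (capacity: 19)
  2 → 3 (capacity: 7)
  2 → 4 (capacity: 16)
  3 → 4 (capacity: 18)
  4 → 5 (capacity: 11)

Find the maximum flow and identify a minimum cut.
Max flow = 13, Min cut edges: (0,1)

Maximum flow: 13
Minimum cut: (0,1)
Partition: S = [0], T = [1, 2, 3, 4, 5]

Max-flow min-cut theorem verified: both equal 13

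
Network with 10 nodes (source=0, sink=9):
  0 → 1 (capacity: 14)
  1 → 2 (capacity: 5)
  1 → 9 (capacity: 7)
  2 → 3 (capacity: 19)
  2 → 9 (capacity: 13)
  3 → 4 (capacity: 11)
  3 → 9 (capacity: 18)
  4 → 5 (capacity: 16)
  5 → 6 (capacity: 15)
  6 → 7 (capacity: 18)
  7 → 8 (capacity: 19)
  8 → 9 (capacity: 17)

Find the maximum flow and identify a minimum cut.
Max flow = 12, Min cut edges: (1,2), (1,9)

Maximum flow: 12
Minimum cut: (1,2), (1,9)
Partition: S = [0, 1], T = [2, 3, 4, 5, 6, 7, 8, 9]

Max-flow min-cut theorem verified: both equal 12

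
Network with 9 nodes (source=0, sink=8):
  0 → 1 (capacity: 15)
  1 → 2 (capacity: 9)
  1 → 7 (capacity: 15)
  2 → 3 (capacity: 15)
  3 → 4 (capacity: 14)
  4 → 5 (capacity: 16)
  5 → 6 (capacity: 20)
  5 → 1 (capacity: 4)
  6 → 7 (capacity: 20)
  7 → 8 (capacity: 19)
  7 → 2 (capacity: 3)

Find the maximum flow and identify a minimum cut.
Max flow = 15, Min cut edges: (0,1)

Maximum flow: 15
Minimum cut: (0,1)
Partition: S = [0], T = [1, 2, 3, 4, 5, 6, 7, 8]

Max-flow min-cut theorem verified: both equal 15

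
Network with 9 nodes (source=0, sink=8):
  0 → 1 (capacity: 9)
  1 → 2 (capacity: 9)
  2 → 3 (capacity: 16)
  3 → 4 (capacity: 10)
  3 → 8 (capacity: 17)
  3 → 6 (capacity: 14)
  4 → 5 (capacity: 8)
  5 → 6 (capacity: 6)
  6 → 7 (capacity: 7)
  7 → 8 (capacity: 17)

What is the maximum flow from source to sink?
Maximum flow = 9

Max flow: 9

Flow assignment:
  0 → 1: 9/9
  1 → 2: 9/9
  2 → 3: 9/16
  3 → 8: 9/17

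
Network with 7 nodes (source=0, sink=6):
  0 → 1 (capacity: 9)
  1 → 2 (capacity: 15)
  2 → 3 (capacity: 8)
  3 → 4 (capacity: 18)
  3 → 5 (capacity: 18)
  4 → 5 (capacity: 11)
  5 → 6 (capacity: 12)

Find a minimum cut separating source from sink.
Min cut value = 8, edges: (2,3)

Min cut value: 8
Partition: S = [0, 1, 2], T = [3, 4, 5, 6]
Cut edges: (2,3)

By max-flow min-cut theorem, max flow = min cut = 8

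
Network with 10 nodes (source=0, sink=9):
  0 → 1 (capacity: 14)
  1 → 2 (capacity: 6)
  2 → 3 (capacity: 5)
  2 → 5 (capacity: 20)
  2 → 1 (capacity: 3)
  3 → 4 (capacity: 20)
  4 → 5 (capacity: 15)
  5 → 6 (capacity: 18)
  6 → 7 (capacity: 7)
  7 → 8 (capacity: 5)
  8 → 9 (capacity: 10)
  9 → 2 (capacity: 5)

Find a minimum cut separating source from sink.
Min cut value = 5, edges: (7,8)

Min cut value: 5
Partition: S = [0, 1, 2, 3, 4, 5, 6, 7], T = [8, 9]
Cut edges: (7,8)

By max-flow min-cut theorem, max flow = min cut = 5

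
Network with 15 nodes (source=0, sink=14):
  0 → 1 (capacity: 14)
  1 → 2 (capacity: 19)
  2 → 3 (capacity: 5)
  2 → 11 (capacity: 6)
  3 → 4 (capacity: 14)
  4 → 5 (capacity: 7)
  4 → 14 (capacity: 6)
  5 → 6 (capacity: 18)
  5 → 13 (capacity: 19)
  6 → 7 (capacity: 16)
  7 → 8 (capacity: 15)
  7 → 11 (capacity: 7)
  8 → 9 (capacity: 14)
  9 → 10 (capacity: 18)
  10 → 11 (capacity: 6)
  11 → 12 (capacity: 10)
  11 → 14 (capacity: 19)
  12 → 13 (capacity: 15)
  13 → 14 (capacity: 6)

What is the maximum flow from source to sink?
Maximum flow = 11

Max flow: 11

Flow assignment:
  0 → 1: 11/14
  1 → 2: 11/19
  2 → 3: 5/5
  2 → 11: 6/6
  3 → 4: 5/14
  4 → 14: 5/6
  11 → 14: 6/19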